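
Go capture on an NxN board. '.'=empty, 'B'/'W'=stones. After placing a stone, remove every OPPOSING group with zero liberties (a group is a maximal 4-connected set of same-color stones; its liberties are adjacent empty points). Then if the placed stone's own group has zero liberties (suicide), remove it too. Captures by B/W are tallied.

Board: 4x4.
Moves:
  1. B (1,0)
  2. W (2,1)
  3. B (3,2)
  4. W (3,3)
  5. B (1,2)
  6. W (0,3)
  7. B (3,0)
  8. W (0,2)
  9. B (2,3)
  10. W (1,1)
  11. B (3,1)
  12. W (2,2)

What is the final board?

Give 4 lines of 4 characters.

Answer: ..WW
BWB.
.WWB
BBB.

Derivation:
Move 1: B@(1,0) -> caps B=0 W=0
Move 2: W@(2,1) -> caps B=0 W=0
Move 3: B@(3,2) -> caps B=0 W=0
Move 4: W@(3,3) -> caps B=0 W=0
Move 5: B@(1,2) -> caps B=0 W=0
Move 6: W@(0,3) -> caps B=0 W=0
Move 7: B@(3,0) -> caps B=0 W=0
Move 8: W@(0,2) -> caps B=0 W=0
Move 9: B@(2,3) -> caps B=1 W=0
Move 10: W@(1,1) -> caps B=1 W=0
Move 11: B@(3,1) -> caps B=1 W=0
Move 12: W@(2,2) -> caps B=1 W=0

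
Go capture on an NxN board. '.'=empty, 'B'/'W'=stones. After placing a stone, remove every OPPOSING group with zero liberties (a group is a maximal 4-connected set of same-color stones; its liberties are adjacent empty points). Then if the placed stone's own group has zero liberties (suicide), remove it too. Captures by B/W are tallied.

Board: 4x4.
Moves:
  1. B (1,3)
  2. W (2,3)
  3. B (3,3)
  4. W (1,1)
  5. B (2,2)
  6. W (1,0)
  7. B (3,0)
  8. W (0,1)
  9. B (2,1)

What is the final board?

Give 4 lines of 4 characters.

Answer: .W..
WW.B
.BB.
B..B

Derivation:
Move 1: B@(1,3) -> caps B=0 W=0
Move 2: W@(2,3) -> caps B=0 W=0
Move 3: B@(3,3) -> caps B=0 W=0
Move 4: W@(1,1) -> caps B=0 W=0
Move 5: B@(2,2) -> caps B=1 W=0
Move 6: W@(1,0) -> caps B=1 W=0
Move 7: B@(3,0) -> caps B=1 W=0
Move 8: W@(0,1) -> caps B=1 W=0
Move 9: B@(2,1) -> caps B=1 W=0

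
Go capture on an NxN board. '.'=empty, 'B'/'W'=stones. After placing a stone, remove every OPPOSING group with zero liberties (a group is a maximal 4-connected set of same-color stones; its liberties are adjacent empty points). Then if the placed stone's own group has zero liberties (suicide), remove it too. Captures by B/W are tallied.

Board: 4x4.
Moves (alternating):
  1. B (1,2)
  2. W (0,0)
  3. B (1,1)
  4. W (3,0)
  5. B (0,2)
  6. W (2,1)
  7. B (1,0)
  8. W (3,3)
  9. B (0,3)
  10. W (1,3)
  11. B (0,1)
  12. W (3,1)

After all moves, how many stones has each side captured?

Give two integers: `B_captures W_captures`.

Move 1: B@(1,2) -> caps B=0 W=0
Move 2: W@(0,0) -> caps B=0 W=0
Move 3: B@(1,1) -> caps B=0 W=0
Move 4: W@(3,0) -> caps B=0 W=0
Move 5: B@(0,2) -> caps B=0 W=0
Move 6: W@(2,1) -> caps B=0 W=0
Move 7: B@(1,0) -> caps B=0 W=0
Move 8: W@(3,3) -> caps B=0 W=0
Move 9: B@(0,3) -> caps B=0 W=0
Move 10: W@(1,3) -> caps B=0 W=0
Move 11: B@(0,1) -> caps B=1 W=0
Move 12: W@(3,1) -> caps B=1 W=0

Answer: 1 0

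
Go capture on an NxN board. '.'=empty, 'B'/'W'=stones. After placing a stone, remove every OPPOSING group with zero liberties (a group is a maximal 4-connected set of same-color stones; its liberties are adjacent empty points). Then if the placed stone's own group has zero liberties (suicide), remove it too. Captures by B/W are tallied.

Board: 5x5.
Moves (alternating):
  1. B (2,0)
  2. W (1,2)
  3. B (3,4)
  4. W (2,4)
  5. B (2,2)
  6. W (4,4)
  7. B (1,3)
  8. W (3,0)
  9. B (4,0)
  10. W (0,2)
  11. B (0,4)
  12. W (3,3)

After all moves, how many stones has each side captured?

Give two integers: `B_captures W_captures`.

Answer: 0 1

Derivation:
Move 1: B@(2,0) -> caps B=0 W=0
Move 2: W@(1,2) -> caps B=0 W=0
Move 3: B@(3,4) -> caps B=0 W=0
Move 4: W@(2,4) -> caps B=0 W=0
Move 5: B@(2,2) -> caps B=0 W=0
Move 6: W@(4,4) -> caps B=0 W=0
Move 7: B@(1,3) -> caps B=0 W=0
Move 8: W@(3,0) -> caps B=0 W=0
Move 9: B@(4,0) -> caps B=0 W=0
Move 10: W@(0,2) -> caps B=0 W=0
Move 11: B@(0,4) -> caps B=0 W=0
Move 12: W@(3,3) -> caps B=0 W=1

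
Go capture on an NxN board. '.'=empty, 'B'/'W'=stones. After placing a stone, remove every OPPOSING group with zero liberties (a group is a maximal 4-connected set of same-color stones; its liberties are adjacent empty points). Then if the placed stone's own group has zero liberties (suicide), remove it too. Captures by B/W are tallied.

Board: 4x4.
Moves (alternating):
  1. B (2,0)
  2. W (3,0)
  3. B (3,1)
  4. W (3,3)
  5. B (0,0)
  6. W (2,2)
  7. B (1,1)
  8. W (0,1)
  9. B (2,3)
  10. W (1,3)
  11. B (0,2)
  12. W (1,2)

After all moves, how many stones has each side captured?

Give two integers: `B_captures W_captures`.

Move 1: B@(2,0) -> caps B=0 W=0
Move 2: W@(3,0) -> caps B=0 W=0
Move 3: B@(3,1) -> caps B=1 W=0
Move 4: W@(3,3) -> caps B=1 W=0
Move 5: B@(0,0) -> caps B=1 W=0
Move 6: W@(2,2) -> caps B=1 W=0
Move 7: B@(1,1) -> caps B=1 W=0
Move 8: W@(0,1) -> caps B=1 W=0
Move 9: B@(2,3) -> caps B=1 W=0
Move 10: W@(1,3) -> caps B=1 W=1
Move 11: B@(0,2) -> caps B=2 W=1
Move 12: W@(1,2) -> caps B=2 W=1

Answer: 2 1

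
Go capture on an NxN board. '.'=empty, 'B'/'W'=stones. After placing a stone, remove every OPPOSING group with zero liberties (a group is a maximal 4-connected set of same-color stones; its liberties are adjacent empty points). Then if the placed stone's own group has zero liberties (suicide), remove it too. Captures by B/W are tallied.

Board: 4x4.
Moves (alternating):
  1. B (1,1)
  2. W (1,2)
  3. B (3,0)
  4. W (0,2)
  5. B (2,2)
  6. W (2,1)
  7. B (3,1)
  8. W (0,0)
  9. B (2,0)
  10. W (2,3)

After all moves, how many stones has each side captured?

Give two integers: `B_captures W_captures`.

Move 1: B@(1,1) -> caps B=0 W=0
Move 2: W@(1,2) -> caps B=0 W=0
Move 3: B@(3,0) -> caps B=0 W=0
Move 4: W@(0,2) -> caps B=0 W=0
Move 5: B@(2,2) -> caps B=0 W=0
Move 6: W@(2,1) -> caps B=0 W=0
Move 7: B@(3,1) -> caps B=0 W=0
Move 8: W@(0,0) -> caps B=0 W=0
Move 9: B@(2,0) -> caps B=1 W=0
Move 10: W@(2,3) -> caps B=1 W=0

Answer: 1 0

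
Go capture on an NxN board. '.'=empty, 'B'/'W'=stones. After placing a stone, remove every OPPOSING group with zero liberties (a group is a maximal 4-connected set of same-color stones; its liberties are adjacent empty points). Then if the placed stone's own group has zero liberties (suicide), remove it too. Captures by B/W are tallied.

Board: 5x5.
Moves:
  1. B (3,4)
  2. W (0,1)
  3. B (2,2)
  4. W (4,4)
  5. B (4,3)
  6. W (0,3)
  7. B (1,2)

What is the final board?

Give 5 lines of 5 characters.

Answer: .W.W.
..B..
..B..
....B
...B.

Derivation:
Move 1: B@(3,4) -> caps B=0 W=0
Move 2: W@(0,1) -> caps B=0 W=0
Move 3: B@(2,2) -> caps B=0 W=0
Move 4: W@(4,4) -> caps B=0 W=0
Move 5: B@(4,3) -> caps B=1 W=0
Move 6: W@(0,3) -> caps B=1 W=0
Move 7: B@(1,2) -> caps B=1 W=0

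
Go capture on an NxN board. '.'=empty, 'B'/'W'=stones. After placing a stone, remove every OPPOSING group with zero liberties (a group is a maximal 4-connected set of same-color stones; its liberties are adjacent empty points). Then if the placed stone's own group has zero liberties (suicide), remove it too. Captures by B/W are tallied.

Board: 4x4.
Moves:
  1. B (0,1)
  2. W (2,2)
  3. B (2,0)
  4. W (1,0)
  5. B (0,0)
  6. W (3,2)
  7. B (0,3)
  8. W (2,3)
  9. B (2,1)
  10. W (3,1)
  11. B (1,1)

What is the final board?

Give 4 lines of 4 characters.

Move 1: B@(0,1) -> caps B=0 W=0
Move 2: W@(2,2) -> caps B=0 W=0
Move 3: B@(2,0) -> caps B=0 W=0
Move 4: W@(1,0) -> caps B=0 W=0
Move 5: B@(0,0) -> caps B=0 W=0
Move 6: W@(3,2) -> caps B=0 W=0
Move 7: B@(0,3) -> caps B=0 W=0
Move 8: W@(2,3) -> caps B=0 W=0
Move 9: B@(2,1) -> caps B=0 W=0
Move 10: W@(3,1) -> caps B=0 W=0
Move 11: B@(1,1) -> caps B=1 W=0

Answer: BB.B
.B..
BBWW
.WW.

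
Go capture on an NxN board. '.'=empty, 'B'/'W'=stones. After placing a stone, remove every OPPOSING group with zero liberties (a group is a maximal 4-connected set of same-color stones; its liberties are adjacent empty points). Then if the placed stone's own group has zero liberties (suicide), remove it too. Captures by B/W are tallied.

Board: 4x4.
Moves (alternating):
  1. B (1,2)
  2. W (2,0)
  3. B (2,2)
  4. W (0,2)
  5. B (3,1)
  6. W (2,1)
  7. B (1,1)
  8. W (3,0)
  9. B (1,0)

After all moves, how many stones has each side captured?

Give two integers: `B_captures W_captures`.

Answer: 3 0

Derivation:
Move 1: B@(1,2) -> caps B=0 W=0
Move 2: W@(2,0) -> caps B=0 W=0
Move 3: B@(2,2) -> caps B=0 W=0
Move 4: W@(0,2) -> caps B=0 W=0
Move 5: B@(3,1) -> caps B=0 W=0
Move 6: W@(2,1) -> caps B=0 W=0
Move 7: B@(1,1) -> caps B=0 W=0
Move 8: W@(3,0) -> caps B=0 W=0
Move 9: B@(1,0) -> caps B=3 W=0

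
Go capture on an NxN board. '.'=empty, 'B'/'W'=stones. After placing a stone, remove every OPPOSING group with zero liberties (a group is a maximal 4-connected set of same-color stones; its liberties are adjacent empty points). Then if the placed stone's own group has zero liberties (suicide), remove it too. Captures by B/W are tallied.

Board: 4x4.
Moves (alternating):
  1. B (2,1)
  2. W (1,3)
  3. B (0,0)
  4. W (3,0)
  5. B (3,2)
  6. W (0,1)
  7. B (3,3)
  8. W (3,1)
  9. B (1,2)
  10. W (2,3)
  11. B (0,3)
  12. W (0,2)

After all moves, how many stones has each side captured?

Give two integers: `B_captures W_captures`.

Move 1: B@(2,1) -> caps B=0 W=0
Move 2: W@(1,3) -> caps B=0 W=0
Move 3: B@(0,0) -> caps B=0 W=0
Move 4: W@(3,0) -> caps B=0 W=0
Move 5: B@(3,2) -> caps B=0 W=0
Move 6: W@(0,1) -> caps B=0 W=0
Move 7: B@(3,3) -> caps B=0 W=0
Move 8: W@(3,1) -> caps B=0 W=0
Move 9: B@(1,2) -> caps B=0 W=0
Move 10: W@(2,3) -> caps B=0 W=0
Move 11: B@(0,3) -> caps B=0 W=0
Move 12: W@(0,2) -> caps B=0 W=1

Answer: 0 1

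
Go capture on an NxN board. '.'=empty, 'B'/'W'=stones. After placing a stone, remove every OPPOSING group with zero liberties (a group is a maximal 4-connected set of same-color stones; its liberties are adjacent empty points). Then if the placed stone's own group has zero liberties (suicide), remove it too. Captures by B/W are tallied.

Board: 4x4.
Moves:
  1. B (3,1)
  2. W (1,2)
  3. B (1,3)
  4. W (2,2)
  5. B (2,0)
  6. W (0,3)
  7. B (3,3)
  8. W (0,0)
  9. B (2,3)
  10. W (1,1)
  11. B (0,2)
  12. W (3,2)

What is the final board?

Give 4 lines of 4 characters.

Move 1: B@(3,1) -> caps B=0 W=0
Move 2: W@(1,2) -> caps B=0 W=0
Move 3: B@(1,3) -> caps B=0 W=0
Move 4: W@(2,2) -> caps B=0 W=0
Move 5: B@(2,0) -> caps B=0 W=0
Move 6: W@(0,3) -> caps B=0 W=0
Move 7: B@(3,3) -> caps B=0 W=0
Move 8: W@(0,0) -> caps B=0 W=0
Move 9: B@(2,3) -> caps B=0 W=0
Move 10: W@(1,1) -> caps B=0 W=0
Move 11: B@(0,2) -> caps B=1 W=0
Move 12: W@(3,2) -> caps B=1 W=0

Answer: W.B.
.WWB
B.WB
.BWB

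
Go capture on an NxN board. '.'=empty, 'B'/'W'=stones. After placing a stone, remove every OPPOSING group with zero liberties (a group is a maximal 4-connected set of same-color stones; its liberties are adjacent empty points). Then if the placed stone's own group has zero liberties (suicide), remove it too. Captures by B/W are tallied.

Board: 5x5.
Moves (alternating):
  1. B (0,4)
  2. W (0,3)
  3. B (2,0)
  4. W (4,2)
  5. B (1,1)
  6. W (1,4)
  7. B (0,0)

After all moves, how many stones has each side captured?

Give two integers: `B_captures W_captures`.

Move 1: B@(0,4) -> caps B=0 W=0
Move 2: W@(0,3) -> caps B=0 W=0
Move 3: B@(2,0) -> caps B=0 W=0
Move 4: W@(4,2) -> caps B=0 W=0
Move 5: B@(1,1) -> caps B=0 W=0
Move 6: W@(1,4) -> caps B=0 W=1
Move 7: B@(0,0) -> caps B=0 W=1

Answer: 0 1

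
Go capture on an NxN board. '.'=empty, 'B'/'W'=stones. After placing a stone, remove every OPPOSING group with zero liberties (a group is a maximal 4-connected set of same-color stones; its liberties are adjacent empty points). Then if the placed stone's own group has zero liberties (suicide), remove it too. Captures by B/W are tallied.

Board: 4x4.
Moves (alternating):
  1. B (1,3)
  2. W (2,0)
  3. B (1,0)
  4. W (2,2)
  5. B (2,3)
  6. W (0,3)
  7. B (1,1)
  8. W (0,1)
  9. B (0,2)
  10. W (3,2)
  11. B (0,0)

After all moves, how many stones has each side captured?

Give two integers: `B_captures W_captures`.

Move 1: B@(1,3) -> caps B=0 W=0
Move 2: W@(2,0) -> caps B=0 W=0
Move 3: B@(1,0) -> caps B=0 W=0
Move 4: W@(2,2) -> caps B=0 W=0
Move 5: B@(2,3) -> caps B=0 W=0
Move 6: W@(0,3) -> caps B=0 W=0
Move 7: B@(1,1) -> caps B=0 W=0
Move 8: W@(0,1) -> caps B=0 W=0
Move 9: B@(0,2) -> caps B=1 W=0
Move 10: W@(3,2) -> caps B=1 W=0
Move 11: B@(0,0) -> caps B=2 W=0

Answer: 2 0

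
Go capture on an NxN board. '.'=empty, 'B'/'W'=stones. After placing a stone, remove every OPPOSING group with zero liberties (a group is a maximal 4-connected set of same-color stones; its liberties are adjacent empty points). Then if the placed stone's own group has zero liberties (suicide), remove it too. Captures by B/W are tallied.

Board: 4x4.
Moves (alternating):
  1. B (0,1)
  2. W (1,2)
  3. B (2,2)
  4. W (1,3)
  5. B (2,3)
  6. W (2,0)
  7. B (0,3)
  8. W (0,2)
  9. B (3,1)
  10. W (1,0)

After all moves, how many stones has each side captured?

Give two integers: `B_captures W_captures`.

Answer: 0 1

Derivation:
Move 1: B@(0,1) -> caps B=0 W=0
Move 2: W@(1,2) -> caps B=0 W=0
Move 3: B@(2,2) -> caps B=0 W=0
Move 4: W@(1,3) -> caps B=0 W=0
Move 5: B@(2,3) -> caps B=0 W=0
Move 6: W@(2,0) -> caps B=0 W=0
Move 7: B@(0,3) -> caps B=0 W=0
Move 8: W@(0,2) -> caps B=0 W=1
Move 9: B@(3,1) -> caps B=0 W=1
Move 10: W@(1,0) -> caps B=0 W=1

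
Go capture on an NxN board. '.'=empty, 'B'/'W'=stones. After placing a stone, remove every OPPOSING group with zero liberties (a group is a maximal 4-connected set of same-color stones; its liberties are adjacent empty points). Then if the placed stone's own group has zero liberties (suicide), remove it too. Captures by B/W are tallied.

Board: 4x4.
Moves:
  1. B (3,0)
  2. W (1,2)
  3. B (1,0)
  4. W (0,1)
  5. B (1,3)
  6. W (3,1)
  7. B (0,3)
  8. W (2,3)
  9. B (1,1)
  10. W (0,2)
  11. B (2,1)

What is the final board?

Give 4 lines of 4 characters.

Answer: .WW.
BBW.
.B.W
BW..

Derivation:
Move 1: B@(3,0) -> caps B=0 W=0
Move 2: W@(1,2) -> caps B=0 W=0
Move 3: B@(1,0) -> caps B=0 W=0
Move 4: W@(0,1) -> caps B=0 W=0
Move 5: B@(1,3) -> caps B=0 W=0
Move 6: W@(3,1) -> caps B=0 W=0
Move 7: B@(0,3) -> caps B=0 W=0
Move 8: W@(2,3) -> caps B=0 W=0
Move 9: B@(1,1) -> caps B=0 W=0
Move 10: W@(0,2) -> caps B=0 W=2
Move 11: B@(2,1) -> caps B=0 W=2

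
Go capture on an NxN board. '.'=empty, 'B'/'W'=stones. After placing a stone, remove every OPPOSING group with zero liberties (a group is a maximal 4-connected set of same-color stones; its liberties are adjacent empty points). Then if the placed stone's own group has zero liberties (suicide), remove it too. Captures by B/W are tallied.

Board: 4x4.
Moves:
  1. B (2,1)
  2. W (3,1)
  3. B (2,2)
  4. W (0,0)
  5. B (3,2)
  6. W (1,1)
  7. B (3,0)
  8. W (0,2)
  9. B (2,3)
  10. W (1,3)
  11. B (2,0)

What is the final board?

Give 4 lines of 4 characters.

Move 1: B@(2,1) -> caps B=0 W=0
Move 2: W@(3,1) -> caps B=0 W=0
Move 3: B@(2,2) -> caps B=0 W=0
Move 4: W@(0,0) -> caps B=0 W=0
Move 5: B@(3,2) -> caps B=0 W=0
Move 6: W@(1,1) -> caps B=0 W=0
Move 7: B@(3,0) -> caps B=1 W=0
Move 8: W@(0,2) -> caps B=1 W=0
Move 9: B@(2,3) -> caps B=1 W=0
Move 10: W@(1,3) -> caps B=1 W=0
Move 11: B@(2,0) -> caps B=1 W=0

Answer: W.W.
.W.W
BBBB
B.B.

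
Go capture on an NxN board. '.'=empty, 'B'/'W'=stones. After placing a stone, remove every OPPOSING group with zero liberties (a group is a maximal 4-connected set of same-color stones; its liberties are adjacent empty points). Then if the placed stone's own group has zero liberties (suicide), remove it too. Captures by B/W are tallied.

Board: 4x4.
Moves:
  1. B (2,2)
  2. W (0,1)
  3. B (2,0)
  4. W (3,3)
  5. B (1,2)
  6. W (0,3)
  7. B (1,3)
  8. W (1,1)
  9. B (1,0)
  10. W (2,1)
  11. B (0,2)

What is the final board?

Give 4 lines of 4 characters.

Answer: .WB.
BWBB
BWB.
...W

Derivation:
Move 1: B@(2,2) -> caps B=0 W=0
Move 2: W@(0,1) -> caps B=0 W=0
Move 3: B@(2,0) -> caps B=0 W=0
Move 4: W@(3,3) -> caps B=0 W=0
Move 5: B@(1,2) -> caps B=0 W=0
Move 6: W@(0,3) -> caps B=0 W=0
Move 7: B@(1,3) -> caps B=0 W=0
Move 8: W@(1,1) -> caps B=0 W=0
Move 9: B@(1,0) -> caps B=0 W=0
Move 10: W@(2,1) -> caps B=0 W=0
Move 11: B@(0,2) -> caps B=1 W=0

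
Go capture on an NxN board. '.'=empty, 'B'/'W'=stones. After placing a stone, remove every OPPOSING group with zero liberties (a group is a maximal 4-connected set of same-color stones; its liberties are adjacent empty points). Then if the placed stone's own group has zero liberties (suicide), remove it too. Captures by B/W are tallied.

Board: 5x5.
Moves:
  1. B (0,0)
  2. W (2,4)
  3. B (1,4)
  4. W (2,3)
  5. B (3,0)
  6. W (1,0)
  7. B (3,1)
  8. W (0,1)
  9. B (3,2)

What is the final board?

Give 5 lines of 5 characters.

Answer: .W...
W...B
...WW
BBB..
.....

Derivation:
Move 1: B@(0,0) -> caps B=0 W=0
Move 2: W@(2,4) -> caps B=0 W=0
Move 3: B@(1,4) -> caps B=0 W=0
Move 4: W@(2,3) -> caps B=0 W=0
Move 5: B@(3,0) -> caps B=0 W=0
Move 6: W@(1,0) -> caps B=0 W=0
Move 7: B@(3,1) -> caps B=0 W=0
Move 8: W@(0,1) -> caps B=0 W=1
Move 9: B@(3,2) -> caps B=0 W=1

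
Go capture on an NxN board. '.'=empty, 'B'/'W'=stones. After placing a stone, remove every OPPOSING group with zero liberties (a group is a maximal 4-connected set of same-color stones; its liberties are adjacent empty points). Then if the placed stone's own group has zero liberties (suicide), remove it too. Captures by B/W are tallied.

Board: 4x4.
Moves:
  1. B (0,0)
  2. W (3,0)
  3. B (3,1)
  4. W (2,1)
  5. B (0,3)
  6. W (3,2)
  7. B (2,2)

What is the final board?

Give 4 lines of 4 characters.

Move 1: B@(0,0) -> caps B=0 W=0
Move 2: W@(3,0) -> caps B=0 W=0
Move 3: B@(3,1) -> caps B=0 W=0
Move 4: W@(2,1) -> caps B=0 W=0
Move 5: B@(0,3) -> caps B=0 W=0
Move 6: W@(3,2) -> caps B=0 W=1
Move 7: B@(2,2) -> caps B=0 W=1

Answer: B..B
....
.WB.
W.W.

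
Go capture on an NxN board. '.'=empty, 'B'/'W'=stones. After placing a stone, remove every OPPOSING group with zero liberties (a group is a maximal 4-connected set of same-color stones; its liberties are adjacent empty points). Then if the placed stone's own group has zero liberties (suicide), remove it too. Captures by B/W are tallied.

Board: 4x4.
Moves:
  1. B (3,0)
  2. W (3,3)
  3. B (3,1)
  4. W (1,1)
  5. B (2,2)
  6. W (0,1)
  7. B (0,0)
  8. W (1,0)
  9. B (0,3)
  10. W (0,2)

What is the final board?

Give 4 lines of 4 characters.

Move 1: B@(3,0) -> caps B=0 W=0
Move 2: W@(3,3) -> caps B=0 W=0
Move 3: B@(3,1) -> caps B=0 W=0
Move 4: W@(1,1) -> caps B=0 W=0
Move 5: B@(2,2) -> caps B=0 W=0
Move 6: W@(0,1) -> caps B=0 W=0
Move 7: B@(0,0) -> caps B=0 W=0
Move 8: W@(1,0) -> caps B=0 W=1
Move 9: B@(0,3) -> caps B=0 W=1
Move 10: W@(0,2) -> caps B=0 W=1

Answer: .WWB
WW..
..B.
BB.W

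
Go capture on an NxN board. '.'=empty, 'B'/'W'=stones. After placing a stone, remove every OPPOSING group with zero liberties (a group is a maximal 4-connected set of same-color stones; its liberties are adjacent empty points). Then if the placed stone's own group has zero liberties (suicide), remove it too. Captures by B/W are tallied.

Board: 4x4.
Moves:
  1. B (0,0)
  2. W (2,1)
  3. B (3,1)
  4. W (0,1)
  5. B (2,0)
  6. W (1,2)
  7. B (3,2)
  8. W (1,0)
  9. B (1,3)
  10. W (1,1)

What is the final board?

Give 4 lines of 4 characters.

Answer: .W..
WWWB
BW..
.BB.

Derivation:
Move 1: B@(0,0) -> caps B=0 W=0
Move 2: W@(2,1) -> caps B=0 W=0
Move 3: B@(3,1) -> caps B=0 W=0
Move 4: W@(0,1) -> caps B=0 W=0
Move 5: B@(2,0) -> caps B=0 W=0
Move 6: W@(1,2) -> caps B=0 W=0
Move 7: B@(3,2) -> caps B=0 W=0
Move 8: W@(1,0) -> caps B=0 W=1
Move 9: B@(1,3) -> caps B=0 W=1
Move 10: W@(1,1) -> caps B=0 W=1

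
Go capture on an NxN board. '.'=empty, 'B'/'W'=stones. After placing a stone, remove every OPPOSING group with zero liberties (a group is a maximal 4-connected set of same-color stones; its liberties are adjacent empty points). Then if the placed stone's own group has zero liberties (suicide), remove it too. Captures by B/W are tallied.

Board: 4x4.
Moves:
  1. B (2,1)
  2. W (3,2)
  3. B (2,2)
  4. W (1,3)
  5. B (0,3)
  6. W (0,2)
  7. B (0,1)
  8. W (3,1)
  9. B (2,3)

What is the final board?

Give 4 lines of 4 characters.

Move 1: B@(2,1) -> caps B=0 W=0
Move 2: W@(3,2) -> caps B=0 W=0
Move 3: B@(2,2) -> caps B=0 W=0
Move 4: W@(1,3) -> caps B=0 W=0
Move 5: B@(0,3) -> caps B=0 W=0
Move 6: W@(0,2) -> caps B=0 W=1
Move 7: B@(0,1) -> caps B=0 W=1
Move 8: W@(3,1) -> caps B=0 W=1
Move 9: B@(2,3) -> caps B=0 W=1

Answer: .BW.
...W
.BBB
.WW.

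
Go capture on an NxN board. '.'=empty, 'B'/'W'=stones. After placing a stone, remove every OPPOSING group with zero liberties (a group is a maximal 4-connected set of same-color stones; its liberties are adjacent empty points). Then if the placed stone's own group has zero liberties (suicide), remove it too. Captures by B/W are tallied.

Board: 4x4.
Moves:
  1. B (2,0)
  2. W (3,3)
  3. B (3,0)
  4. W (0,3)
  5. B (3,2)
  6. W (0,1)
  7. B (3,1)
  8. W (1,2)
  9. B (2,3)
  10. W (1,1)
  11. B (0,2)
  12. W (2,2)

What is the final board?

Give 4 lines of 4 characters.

Move 1: B@(2,0) -> caps B=0 W=0
Move 2: W@(3,3) -> caps B=0 W=0
Move 3: B@(3,0) -> caps B=0 W=0
Move 4: W@(0,3) -> caps B=0 W=0
Move 5: B@(3,2) -> caps B=0 W=0
Move 6: W@(0,1) -> caps B=0 W=0
Move 7: B@(3,1) -> caps B=0 W=0
Move 8: W@(1,2) -> caps B=0 W=0
Move 9: B@(2,3) -> caps B=1 W=0
Move 10: W@(1,1) -> caps B=1 W=0
Move 11: B@(0,2) -> caps B=1 W=0
Move 12: W@(2,2) -> caps B=1 W=0

Answer: .W.W
.WW.
B.WB
BBB.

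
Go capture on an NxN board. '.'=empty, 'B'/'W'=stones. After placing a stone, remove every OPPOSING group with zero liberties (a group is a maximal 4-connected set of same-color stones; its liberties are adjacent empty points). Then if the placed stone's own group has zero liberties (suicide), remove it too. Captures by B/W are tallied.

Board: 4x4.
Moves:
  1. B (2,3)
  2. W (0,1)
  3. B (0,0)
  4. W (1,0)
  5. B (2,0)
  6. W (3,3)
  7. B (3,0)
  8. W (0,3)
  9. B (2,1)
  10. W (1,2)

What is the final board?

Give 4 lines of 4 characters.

Answer: .W.W
W.W.
BB.B
B..W

Derivation:
Move 1: B@(2,3) -> caps B=0 W=0
Move 2: W@(0,1) -> caps B=0 W=0
Move 3: B@(0,0) -> caps B=0 W=0
Move 4: W@(1,0) -> caps B=0 W=1
Move 5: B@(2,0) -> caps B=0 W=1
Move 6: W@(3,3) -> caps B=0 W=1
Move 7: B@(3,0) -> caps B=0 W=1
Move 8: W@(0,3) -> caps B=0 W=1
Move 9: B@(2,1) -> caps B=0 W=1
Move 10: W@(1,2) -> caps B=0 W=1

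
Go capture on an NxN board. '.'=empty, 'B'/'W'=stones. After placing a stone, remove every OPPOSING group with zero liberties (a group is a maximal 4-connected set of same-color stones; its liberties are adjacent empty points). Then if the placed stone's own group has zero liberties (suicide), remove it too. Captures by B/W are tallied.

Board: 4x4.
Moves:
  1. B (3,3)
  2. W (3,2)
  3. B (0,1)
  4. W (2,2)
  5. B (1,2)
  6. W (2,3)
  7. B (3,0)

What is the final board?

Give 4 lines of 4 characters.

Move 1: B@(3,3) -> caps B=0 W=0
Move 2: W@(3,2) -> caps B=0 W=0
Move 3: B@(0,1) -> caps B=0 W=0
Move 4: W@(2,2) -> caps B=0 W=0
Move 5: B@(1,2) -> caps B=0 W=0
Move 6: W@(2,3) -> caps B=0 W=1
Move 7: B@(3,0) -> caps B=0 W=1

Answer: .B..
..B.
..WW
B.W.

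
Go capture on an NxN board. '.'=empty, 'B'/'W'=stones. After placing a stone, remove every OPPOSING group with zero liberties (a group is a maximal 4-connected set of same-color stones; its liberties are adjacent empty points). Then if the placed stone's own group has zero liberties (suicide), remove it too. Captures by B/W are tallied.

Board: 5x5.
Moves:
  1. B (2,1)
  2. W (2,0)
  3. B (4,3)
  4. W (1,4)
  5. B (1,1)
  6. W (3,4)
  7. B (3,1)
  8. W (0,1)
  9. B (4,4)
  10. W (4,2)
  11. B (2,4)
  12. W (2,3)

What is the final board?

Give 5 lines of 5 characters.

Answer: .W...
.B..W
WB.W.
.B..W
..WBB

Derivation:
Move 1: B@(2,1) -> caps B=0 W=0
Move 2: W@(2,0) -> caps B=0 W=0
Move 3: B@(4,3) -> caps B=0 W=0
Move 4: W@(1,4) -> caps B=0 W=0
Move 5: B@(1,1) -> caps B=0 W=0
Move 6: W@(3,4) -> caps B=0 W=0
Move 7: B@(3,1) -> caps B=0 W=0
Move 8: W@(0,1) -> caps B=0 W=0
Move 9: B@(4,4) -> caps B=0 W=0
Move 10: W@(4,2) -> caps B=0 W=0
Move 11: B@(2,4) -> caps B=0 W=0
Move 12: W@(2,3) -> caps B=0 W=1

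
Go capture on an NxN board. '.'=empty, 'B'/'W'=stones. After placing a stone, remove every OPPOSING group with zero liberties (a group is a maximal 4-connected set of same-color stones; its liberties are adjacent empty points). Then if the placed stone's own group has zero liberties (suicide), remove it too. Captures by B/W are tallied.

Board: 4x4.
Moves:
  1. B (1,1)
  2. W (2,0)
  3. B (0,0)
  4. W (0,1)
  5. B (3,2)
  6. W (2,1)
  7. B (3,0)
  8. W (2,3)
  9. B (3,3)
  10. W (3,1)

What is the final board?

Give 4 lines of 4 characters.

Answer: BW..
.B..
WW.W
.WBB

Derivation:
Move 1: B@(1,1) -> caps B=0 W=0
Move 2: W@(2,0) -> caps B=0 W=0
Move 3: B@(0,0) -> caps B=0 W=0
Move 4: W@(0,1) -> caps B=0 W=0
Move 5: B@(3,2) -> caps B=0 W=0
Move 6: W@(2,1) -> caps B=0 W=0
Move 7: B@(3,0) -> caps B=0 W=0
Move 8: W@(2,3) -> caps B=0 W=0
Move 9: B@(3,3) -> caps B=0 W=0
Move 10: W@(3,1) -> caps B=0 W=1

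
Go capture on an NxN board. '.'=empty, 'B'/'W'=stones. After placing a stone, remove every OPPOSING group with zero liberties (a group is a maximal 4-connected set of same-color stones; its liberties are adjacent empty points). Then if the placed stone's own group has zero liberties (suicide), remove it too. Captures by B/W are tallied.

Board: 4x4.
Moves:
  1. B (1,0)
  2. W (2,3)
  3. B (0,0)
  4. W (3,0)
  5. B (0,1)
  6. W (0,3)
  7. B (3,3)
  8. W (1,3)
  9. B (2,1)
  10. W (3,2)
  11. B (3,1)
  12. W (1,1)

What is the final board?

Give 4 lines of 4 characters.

Answer: BB.W
BW.W
.B.W
WBW.

Derivation:
Move 1: B@(1,0) -> caps B=0 W=0
Move 2: W@(2,3) -> caps B=0 W=0
Move 3: B@(0,0) -> caps B=0 W=0
Move 4: W@(3,0) -> caps B=0 W=0
Move 5: B@(0,1) -> caps B=0 W=0
Move 6: W@(0,3) -> caps B=0 W=0
Move 7: B@(3,3) -> caps B=0 W=0
Move 8: W@(1,3) -> caps B=0 W=0
Move 9: B@(2,1) -> caps B=0 W=0
Move 10: W@(3,2) -> caps B=0 W=1
Move 11: B@(3,1) -> caps B=0 W=1
Move 12: W@(1,1) -> caps B=0 W=1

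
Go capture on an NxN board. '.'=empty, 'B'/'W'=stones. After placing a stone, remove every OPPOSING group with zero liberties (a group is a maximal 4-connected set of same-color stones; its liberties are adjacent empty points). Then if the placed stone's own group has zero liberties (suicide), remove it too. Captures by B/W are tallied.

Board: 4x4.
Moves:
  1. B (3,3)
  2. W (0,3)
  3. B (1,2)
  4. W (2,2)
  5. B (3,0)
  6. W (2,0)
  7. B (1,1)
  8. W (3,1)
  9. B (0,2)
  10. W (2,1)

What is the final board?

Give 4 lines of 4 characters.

Answer: ..BW
.BB.
WWW.
.W.B

Derivation:
Move 1: B@(3,3) -> caps B=0 W=0
Move 2: W@(0,3) -> caps B=0 W=0
Move 3: B@(1,2) -> caps B=0 W=0
Move 4: W@(2,2) -> caps B=0 W=0
Move 5: B@(3,0) -> caps B=0 W=0
Move 6: W@(2,0) -> caps B=0 W=0
Move 7: B@(1,1) -> caps B=0 W=0
Move 8: W@(3,1) -> caps B=0 W=1
Move 9: B@(0,2) -> caps B=0 W=1
Move 10: W@(2,1) -> caps B=0 W=1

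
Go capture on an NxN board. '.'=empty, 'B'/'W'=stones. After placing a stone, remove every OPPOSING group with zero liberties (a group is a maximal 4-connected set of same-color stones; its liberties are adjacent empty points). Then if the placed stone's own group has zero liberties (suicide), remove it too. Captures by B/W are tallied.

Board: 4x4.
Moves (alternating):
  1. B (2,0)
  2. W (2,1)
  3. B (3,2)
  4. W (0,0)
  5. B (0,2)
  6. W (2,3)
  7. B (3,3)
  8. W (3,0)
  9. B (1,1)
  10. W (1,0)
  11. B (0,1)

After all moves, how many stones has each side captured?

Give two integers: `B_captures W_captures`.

Answer: 0 1

Derivation:
Move 1: B@(2,0) -> caps B=0 W=0
Move 2: W@(2,1) -> caps B=0 W=0
Move 3: B@(3,2) -> caps B=0 W=0
Move 4: W@(0,0) -> caps B=0 W=0
Move 5: B@(0,2) -> caps B=0 W=0
Move 6: W@(2,3) -> caps B=0 W=0
Move 7: B@(3,3) -> caps B=0 W=0
Move 8: W@(3,0) -> caps B=0 W=0
Move 9: B@(1,1) -> caps B=0 W=0
Move 10: W@(1,0) -> caps B=0 W=1
Move 11: B@(0,1) -> caps B=0 W=1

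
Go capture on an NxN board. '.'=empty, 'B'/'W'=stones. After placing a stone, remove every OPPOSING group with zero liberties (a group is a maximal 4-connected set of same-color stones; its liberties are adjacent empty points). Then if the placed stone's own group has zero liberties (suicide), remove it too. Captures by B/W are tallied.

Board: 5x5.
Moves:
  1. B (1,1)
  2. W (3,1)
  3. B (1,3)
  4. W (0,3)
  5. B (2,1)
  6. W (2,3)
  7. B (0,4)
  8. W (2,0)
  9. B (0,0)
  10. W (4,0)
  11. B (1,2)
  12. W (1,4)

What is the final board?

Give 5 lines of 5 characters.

Move 1: B@(1,1) -> caps B=0 W=0
Move 2: W@(3,1) -> caps B=0 W=0
Move 3: B@(1,3) -> caps B=0 W=0
Move 4: W@(0,3) -> caps B=0 W=0
Move 5: B@(2,1) -> caps B=0 W=0
Move 6: W@(2,3) -> caps B=0 W=0
Move 7: B@(0,4) -> caps B=0 W=0
Move 8: W@(2,0) -> caps B=0 W=0
Move 9: B@(0,0) -> caps B=0 W=0
Move 10: W@(4,0) -> caps B=0 W=0
Move 11: B@(1,2) -> caps B=0 W=0
Move 12: W@(1,4) -> caps B=0 W=1

Answer: B..W.
.BBBW
WB.W.
.W...
W....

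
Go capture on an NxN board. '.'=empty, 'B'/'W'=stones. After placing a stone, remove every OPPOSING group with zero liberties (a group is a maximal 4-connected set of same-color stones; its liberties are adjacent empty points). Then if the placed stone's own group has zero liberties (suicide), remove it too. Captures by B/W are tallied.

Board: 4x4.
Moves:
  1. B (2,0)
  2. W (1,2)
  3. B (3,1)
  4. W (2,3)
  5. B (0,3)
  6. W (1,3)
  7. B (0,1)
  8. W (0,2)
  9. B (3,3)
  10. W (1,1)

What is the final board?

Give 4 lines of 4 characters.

Answer: .BW.
.WWW
B..W
.B.B

Derivation:
Move 1: B@(2,0) -> caps B=0 W=0
Move 2: W@(1,2) -> caps B=0 W=0
Move 3: B@(3,1) -> caps B=0 W=0
Move 4: W@(2,3) -> caps B=0 W=0
Move 5: B@(0,3) -> caps B=0 W=0
Move 6: W@(1,3) -> caps B=0 W=0
Move 7: B@(0,1) -> caps B=0 W=0
Move 8: W@(0,2) -> caps B=0 W=1
Move 9: B@(3,3) -> caps B=0 W=1
Move 10: W@(1,1) -> caps B=0 W=1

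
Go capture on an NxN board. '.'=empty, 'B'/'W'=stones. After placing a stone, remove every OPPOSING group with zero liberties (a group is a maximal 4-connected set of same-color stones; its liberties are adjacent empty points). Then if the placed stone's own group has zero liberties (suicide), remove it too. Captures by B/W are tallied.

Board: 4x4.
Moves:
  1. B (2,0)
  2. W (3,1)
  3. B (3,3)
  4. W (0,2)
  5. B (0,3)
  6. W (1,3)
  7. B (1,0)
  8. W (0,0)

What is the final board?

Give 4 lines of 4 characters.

Answer: W.W.
B..W
B...
.W.B

Derivation:
Move 1: B@(2,0) -> caps B=0 W=0
Move 2: W@(3,1) -> caps B=0 W=0
Move 3: B@(3,3) -> caps B=0 W=0
Move 4: W@(0,2) -> caps B=0 W=0
Move 5: B@(0,3) -> caps B=0 W=0
Move 6: W@(1,3) -> caps B=0 W=1
Move 7: B@(1,0) -> caps B=0 W=1
Move 8: W@(0,0) -> caps B=0 W=1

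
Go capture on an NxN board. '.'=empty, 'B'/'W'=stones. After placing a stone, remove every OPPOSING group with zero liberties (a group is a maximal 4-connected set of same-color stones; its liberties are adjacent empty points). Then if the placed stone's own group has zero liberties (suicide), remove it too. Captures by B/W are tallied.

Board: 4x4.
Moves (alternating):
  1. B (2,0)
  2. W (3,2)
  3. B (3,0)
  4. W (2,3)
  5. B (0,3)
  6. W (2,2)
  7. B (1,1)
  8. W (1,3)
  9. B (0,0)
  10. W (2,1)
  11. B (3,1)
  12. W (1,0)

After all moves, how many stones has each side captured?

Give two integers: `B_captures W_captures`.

Answer: 0 3

Derivation:
Move 1: B@(2,0) -> caps B=0 W=0
Move 2: W@(3,2) -> caps B=0 W=0
Move 3: B@(3,0) -> caps B=0 W=0
Move 4: W@(2,3) -> caps B=0 W=0
Move 5: B@(0,3) -> caps B=0 W=0
Move 6: W@(2,2) -> caps B=0 W=0
Move 7: B@(1,1) -> caps B=0 W=0
Move 8: W@(1,3) -> caps B=0 W=0
Move 9: B@(0,0) -> caps B=0 W=0
Move 10: W@(2,1) -> caps B=0 W=0
Move 11: B@(3,1) -> caps B=0 W=0
Move 12: W@(1,0) -> caps B=0 W=3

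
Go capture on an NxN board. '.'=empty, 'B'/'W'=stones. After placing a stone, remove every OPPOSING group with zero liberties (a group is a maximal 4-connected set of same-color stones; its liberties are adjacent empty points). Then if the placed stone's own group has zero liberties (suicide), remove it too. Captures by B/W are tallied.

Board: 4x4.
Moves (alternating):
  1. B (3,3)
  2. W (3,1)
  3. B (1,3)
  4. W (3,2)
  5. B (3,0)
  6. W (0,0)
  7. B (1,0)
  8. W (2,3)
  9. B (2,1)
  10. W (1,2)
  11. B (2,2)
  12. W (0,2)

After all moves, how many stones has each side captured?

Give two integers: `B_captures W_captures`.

Move 1: B@(3,3) -> caps B=0 W=0
Move 2: W@(3,1) -> caps B=0 W=0
Move 3: B@(1,3) -> caps B=0 W=0
Move 4: W@(3,2) -> caps B=0 W=0
Move 5: B@(3,0) -> caps B=0 W=0
Move 6: W@(0,0) -> caps B=0 W=0
Move 7: B@(1,0) -> caps B=0 W=0
Move 8: W@(2,3) -> caps B=0 W=1
Move 9: B@(2,1) -> caps B=0 W=1
Move 10: W@(1,2) -> caps B=0 W=1
Move 11: B@(2,2) -> caps B=0 W=1
Move 12: W@(0,2) -> caps B=0 W=1

Answer: 0 1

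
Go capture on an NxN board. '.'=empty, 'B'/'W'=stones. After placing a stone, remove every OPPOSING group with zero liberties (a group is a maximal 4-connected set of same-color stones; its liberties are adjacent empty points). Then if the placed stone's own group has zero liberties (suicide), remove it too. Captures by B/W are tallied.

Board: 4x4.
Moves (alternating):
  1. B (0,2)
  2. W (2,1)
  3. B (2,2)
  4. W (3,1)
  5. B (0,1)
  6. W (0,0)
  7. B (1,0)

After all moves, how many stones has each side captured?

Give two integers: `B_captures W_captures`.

Answer: 1 0

Derivation:
Move 1: B@(0,2) -> caps B=0 W=0
Move 2: W@(2,1) -> caps B=0 W=0
Move 3: B@(2,2) -> caps B=0 W=0
Move 4: W@(3,1) -> caps B=0 W=0
Move 5: B@(0,1) -> caps B=0 W=0
Move 6: W@(0,0) -> caps B=0 W=0
Move 7: B@(1,0) -> caps B=1 W=0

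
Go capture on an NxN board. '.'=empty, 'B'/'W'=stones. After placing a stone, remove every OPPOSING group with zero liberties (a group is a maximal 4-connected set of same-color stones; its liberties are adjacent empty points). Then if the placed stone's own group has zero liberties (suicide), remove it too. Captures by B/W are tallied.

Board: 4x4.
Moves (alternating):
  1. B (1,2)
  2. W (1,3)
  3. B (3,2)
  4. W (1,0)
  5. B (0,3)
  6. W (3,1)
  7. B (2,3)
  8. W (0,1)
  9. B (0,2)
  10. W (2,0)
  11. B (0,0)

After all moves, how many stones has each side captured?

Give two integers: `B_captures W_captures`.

Move 1: B@(1,2) -> caps B=0 W=0
Move 2: W@(1,3) -> caps B=0 W=0
Move 3: B@(3,2) -> caps B=0 W=0
Move 4: W@(1,0) -> caps B=0 W=0
Move 5: B@(0,3) -> caps B=0 W=0
Move 6: W@(3,1) -> caps B=0 W=0
Move 7: B@(2,3) -> caps B=1 W=0
Move 8: W@(0,1) -> caps B=1 W=0
Move 9: B@(0,2) -> caps B=1 W=0
Move 10: W@(2,0) -> caps B=1 W=0
Move 11: B@(0,0) -> caps B=1 W=0

Answer: 1 0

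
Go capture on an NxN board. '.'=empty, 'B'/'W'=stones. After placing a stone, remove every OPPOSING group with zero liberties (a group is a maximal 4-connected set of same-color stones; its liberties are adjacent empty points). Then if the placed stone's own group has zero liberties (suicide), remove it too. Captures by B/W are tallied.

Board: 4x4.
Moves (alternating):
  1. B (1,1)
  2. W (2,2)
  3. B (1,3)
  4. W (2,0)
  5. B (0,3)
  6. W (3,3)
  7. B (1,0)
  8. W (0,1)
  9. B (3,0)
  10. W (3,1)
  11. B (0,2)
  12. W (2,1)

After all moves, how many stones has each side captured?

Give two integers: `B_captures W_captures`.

Move 1: B@(1,1) -> caps B=0 W=0
Move 2: W@(2,2) -> caps B=0 W=0
Move 3: B@(1,3) -> caps B=0 W=0
Move 4: W@(2,0) -> caps B=0 W=0
Move 5: B@(0,3) -> caps B=0 W=0
Move 6: W@(3,3) -> caps B=0 W=0
Move 7: B@(1,0) -> caps B=0 W=0
Move 8: W@(0,1) -> caps B=0 W=0
Move 9: B@(3,0) -> caps B=0 W=0
Move 10: W@(3,1) -> caps B=0 W=1
Move 11: B@(0,2) -> caps B=0 W=1
Move 12: W@(2,1) -> caps B=0 W=1

Answer: 0 1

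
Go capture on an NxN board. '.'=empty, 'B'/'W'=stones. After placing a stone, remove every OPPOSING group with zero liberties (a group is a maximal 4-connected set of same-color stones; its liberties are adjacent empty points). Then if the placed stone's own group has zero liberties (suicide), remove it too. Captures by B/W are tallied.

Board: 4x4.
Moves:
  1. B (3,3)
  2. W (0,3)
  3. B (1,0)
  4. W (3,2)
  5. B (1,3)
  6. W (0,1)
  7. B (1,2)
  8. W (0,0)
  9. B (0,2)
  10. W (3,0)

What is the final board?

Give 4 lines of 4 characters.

Answer: WWB.
B.BB
....
W.WB

Derivation:
Move 1: B@(3,3) -> caps B=0 W=0
Move 2: W@(0,3) -> caps B=0 W=0
Move 3: B@(1,0) -> caps B=0 W=0
Move 4: W@(3,2) -> caps B=0 W=0
Move 5: B@(1,3) -> caps B=0 W=0
Move 6: W@(0,1) -> caps B=0 W=0
Move 7: B@(1,2) -> caps B=0 W=0
Move 8: W@(0,0) -> caps B=0 W=0
Move 9: B@(0,2) -> caps B=1 W=0
Move 10: W@(3,0) -> caps B=1 W=0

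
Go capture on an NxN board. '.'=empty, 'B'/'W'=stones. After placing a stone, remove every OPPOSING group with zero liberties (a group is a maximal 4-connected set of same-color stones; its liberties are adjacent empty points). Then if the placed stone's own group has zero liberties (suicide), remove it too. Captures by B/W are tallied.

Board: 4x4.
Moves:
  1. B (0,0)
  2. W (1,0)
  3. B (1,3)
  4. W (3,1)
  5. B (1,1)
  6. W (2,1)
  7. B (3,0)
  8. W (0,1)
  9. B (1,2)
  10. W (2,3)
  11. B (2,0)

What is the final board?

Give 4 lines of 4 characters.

Answer: .W..
WBBB
.W.W
.W..

Derivation:
Move 1: B@(0,0) -> caps B=0 W=0
Move 2: W@(1,0) -> caps B=0 W=0
Move 3: B@(1,3) -> caps B=0 W=0
Move 4: W@(3,1) -> caps B=0 W=0
Move 5: B@(1,1) -> caps B=0 W=0
Move 6: W@(2,1) -> caps B=0 W=0
Move 7: B@(3,0) -> caps B=0 W=0
Move 8: W@(0,1) -> caps B=0 W=1
Move 9: B@(1,2) -> caps B=0 W=1
Move 10: W@(2,3) -> caps B=0 W=1
Move 11: B@(2,0) -> caps B=0 W=1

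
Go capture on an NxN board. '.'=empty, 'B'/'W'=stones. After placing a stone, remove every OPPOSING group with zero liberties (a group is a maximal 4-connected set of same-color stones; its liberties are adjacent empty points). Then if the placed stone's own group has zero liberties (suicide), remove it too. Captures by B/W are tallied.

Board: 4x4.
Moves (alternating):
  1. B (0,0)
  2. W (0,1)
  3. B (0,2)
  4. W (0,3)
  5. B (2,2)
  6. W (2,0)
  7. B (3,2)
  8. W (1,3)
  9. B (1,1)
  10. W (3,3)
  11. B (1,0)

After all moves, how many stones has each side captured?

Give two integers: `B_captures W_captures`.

Answer: 1 0

Derivation:
Move 1: B@(0,0) -> caps B=0 W=0
Move 2: W@(0,1) -> caps B=0 W=0
Move 3: B@(0,2) -> caps B=0 W=0
Move 4: W@(0,3) -> caps B=0 W=0
Move 5: B@(2,2) -> caps B=0 W=0
Move 6: W@(2,0) -> caps B=0 W=0
Move 7: B@(3,2) -> caps B=0 W=0
Move 8: W@(1,3) -> caps B=0 W=0
Move 9: B@(1,1) -> caps B=1 W=0
Move 10: W@(3,3) -> caps B=1 W=0
Move 11: B@(1,0) -> caps B=1 W=0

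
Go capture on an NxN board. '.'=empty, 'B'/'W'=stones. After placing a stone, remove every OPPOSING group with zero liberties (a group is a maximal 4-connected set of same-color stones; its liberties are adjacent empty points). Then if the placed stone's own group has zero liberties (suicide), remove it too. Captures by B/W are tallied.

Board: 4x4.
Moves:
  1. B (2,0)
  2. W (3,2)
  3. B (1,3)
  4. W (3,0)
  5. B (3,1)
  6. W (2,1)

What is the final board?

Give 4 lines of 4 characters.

Answer: ....
...B
BW..
.BW.

Derivation:
Move 1: B@(2,0) -> caps B=0 W=0
Move 2: W@(3,2) -> caps B=0 W=0
Move 3: B@(1,3) -> caps B=0 W=0
Move 4: W@(3,0) -> caps B=0 W=0
Move 5: B@(3,1) -> caps B=1 W=0
Move 6: W@(2,1) -> caps B=1 W=0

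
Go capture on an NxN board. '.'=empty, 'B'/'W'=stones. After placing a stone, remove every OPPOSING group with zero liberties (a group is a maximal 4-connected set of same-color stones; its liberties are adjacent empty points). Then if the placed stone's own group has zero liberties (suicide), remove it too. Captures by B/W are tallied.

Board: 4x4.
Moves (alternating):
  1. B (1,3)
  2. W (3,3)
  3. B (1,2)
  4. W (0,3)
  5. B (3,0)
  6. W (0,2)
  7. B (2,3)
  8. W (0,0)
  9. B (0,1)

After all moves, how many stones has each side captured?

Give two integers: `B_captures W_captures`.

Answer: 2 0

Derivation:
Move 1: B@(1,3) -> caps B=0 W=0
Move 2: W@(3,3) -> caps B=0 W=0
Move 3: B@(1,2) -> caps B=0 W=0
Move 4: W@(0,3) -> caps B=0 W=0
Move 5: B@(3,0) -> caps B=0 W=0
Move 6: W@(0,2) -> caps B=0 W=0
Move 7: B@(2,3) -> caps B=0 W=0
Move 8: W@(0,0) -> caps B=0 W=0
Move 9: B@(0,1) -> caps B=2 W=0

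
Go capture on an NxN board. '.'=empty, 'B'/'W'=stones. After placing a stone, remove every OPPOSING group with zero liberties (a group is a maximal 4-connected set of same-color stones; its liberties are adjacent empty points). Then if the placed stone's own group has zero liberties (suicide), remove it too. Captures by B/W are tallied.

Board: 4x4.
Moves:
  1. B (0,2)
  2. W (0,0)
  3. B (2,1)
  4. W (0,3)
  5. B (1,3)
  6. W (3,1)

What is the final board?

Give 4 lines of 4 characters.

Answer: W.B.
...B
.B..
.W..

Derivation:
Move 1: B@(0,2) -> caps B=0 W=0
Move 2: W@(0,0) -> caps B=0 W=0
Move 3: B@(2,1) -> caps B=0 W=0
Move 4: W@(0,3) -> caps B=0 W=0
Move 5: B@(1,3) -> caps B=1 W=0
Move 6: W@(3,1) -> caps B=1 W=0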